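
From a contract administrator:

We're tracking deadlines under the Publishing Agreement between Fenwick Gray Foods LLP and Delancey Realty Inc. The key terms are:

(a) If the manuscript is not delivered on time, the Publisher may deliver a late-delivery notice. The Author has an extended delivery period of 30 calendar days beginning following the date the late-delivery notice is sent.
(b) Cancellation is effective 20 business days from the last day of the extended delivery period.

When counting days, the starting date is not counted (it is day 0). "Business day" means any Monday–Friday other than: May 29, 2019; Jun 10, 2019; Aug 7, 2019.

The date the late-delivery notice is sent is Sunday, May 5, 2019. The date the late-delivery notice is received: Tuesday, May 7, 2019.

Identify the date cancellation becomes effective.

The last day of the extended delivery period: May 5, 2019 + 30 days = Jun 4, 2019.
The date cancellation becomes effective: counting 20 business days from Tuesday, Jun 4, 2019 (Jun 5, Jun 6, Jun 7, Jun 11, …, Jul 1, Jul 2, Jul 3, skipping weekends and the listed holiday on Jun 10) reaches Wednesday, Jul 3, 2019.

Jul 3, 2019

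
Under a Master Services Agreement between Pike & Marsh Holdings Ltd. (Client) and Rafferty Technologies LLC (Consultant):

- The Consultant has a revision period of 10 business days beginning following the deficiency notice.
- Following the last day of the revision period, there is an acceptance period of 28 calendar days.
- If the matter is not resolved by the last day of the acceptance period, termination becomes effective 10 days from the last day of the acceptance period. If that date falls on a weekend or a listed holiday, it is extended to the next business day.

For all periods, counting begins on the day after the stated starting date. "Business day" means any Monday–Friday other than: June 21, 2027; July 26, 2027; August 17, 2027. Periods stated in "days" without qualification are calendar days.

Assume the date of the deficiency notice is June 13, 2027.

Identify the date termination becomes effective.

The last day of the revision period: 10 business days after Sunday, June 13, 2027, skipping weekends and the listed holiday on Jun 21 — Jun 14, Jun 15, Jun 16, Jun 17, Jun 18, Jun 22, Jun 23, Jun 24, Jun 25, Jun 28 — lands on Monday, June 28, 2027.
The last day of the acceptance period: June 28, 2027 + 28 days = July 26, 2027.
Adding 10 calendar days to July 26, 2027 gives August 5, 2027, which is the date termination becomes effective. August 5, 2027 is a Thursday and is not a listed holiday, so no roll-forward applies.

August 5, 2027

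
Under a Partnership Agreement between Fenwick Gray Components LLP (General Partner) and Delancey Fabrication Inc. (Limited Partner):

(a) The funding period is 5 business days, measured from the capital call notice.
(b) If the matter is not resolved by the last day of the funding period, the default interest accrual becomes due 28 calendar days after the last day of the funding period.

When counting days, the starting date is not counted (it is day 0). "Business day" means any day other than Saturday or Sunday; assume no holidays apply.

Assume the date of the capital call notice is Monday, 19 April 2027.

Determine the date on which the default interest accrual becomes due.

24 May 2027

The last day of the funding period: counting 5 business days from Monday, 19 April 2027 (Apr 20, Apr 21, Apr 22, Apr 23, Apr 26, skipping weekends) reaches Monday, 26 April 2027.
The date on which the default interest accrual becomes due: 26 April 2027 + 28 days = 24 May 2027.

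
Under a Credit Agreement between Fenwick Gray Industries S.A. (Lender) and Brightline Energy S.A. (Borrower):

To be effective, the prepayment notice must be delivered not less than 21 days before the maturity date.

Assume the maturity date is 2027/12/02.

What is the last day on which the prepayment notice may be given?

Counting back 21 calendar days from 2027/12/02 gives 2027/11/11.

2027/11/11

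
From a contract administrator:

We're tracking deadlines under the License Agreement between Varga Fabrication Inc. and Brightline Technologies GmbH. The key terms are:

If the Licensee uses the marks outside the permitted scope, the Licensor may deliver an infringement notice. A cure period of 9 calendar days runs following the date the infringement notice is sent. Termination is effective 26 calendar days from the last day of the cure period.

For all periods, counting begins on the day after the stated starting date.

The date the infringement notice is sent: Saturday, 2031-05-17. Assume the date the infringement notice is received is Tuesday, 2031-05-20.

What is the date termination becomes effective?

Adding 9 calendar days to 2031-05-17 gives 2031-05-26, which is the last day of the cure period.
Adding 26 calendar days to 2031-05-26 gives 2031-06-21, which is the date termination becomes effective.

2031-06-21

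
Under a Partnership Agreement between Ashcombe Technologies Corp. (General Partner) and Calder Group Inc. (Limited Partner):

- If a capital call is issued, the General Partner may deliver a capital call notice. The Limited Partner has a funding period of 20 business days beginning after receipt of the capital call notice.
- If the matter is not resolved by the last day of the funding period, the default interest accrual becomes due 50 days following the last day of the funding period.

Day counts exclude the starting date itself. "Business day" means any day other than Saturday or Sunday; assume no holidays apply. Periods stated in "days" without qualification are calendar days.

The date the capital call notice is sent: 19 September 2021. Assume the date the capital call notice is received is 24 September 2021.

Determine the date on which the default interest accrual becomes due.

From Friday, 24 September 2021, 20 business days (Sep 27, Sep 28, Sep 29, Sep 30, …, Oct 20, Oct 21, Oct 22, skipping weekends) brings us to Friday, 22 October 2021, which is the last day of the funding period.
The date on which the default interest accrual becomes due: 50 calendar days after 22 October 2021 is 11 December 2021.

11 December 2021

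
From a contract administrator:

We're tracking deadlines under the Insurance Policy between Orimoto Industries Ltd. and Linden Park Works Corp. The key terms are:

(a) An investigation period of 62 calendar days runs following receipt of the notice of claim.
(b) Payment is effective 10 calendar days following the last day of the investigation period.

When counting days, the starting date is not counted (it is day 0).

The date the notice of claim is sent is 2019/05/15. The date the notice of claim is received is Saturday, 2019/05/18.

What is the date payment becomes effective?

The last day of the investigation period: 2019/05/18 + 62 days = 2019/07/19.
The date payment becomes effective: 10 calendar days after 2019/07/19 is 2019/07/29.

2019/07/29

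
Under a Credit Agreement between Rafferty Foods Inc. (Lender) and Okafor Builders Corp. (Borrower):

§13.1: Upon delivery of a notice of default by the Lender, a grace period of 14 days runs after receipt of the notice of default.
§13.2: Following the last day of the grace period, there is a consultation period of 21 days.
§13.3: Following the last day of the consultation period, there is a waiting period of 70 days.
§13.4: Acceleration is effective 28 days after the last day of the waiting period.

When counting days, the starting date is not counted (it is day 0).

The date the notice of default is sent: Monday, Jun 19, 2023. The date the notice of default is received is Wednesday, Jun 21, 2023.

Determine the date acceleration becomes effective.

Adding 14 calendar days to Jun 21, 2023 gives Jul 5, 2023, which is the last day of the grace period.
The last day of the consultation period: Jul 5, 2023 + 21 days = Jul 26, 2023.
The last day of the waiting period: Jul 26, 2023 + 70 days = Oct 4, 2023.
The date acceleration becomes effective: 28 calendar days after Oct 4, 2023 is Nov 1, 2023.

Nov 1, 2023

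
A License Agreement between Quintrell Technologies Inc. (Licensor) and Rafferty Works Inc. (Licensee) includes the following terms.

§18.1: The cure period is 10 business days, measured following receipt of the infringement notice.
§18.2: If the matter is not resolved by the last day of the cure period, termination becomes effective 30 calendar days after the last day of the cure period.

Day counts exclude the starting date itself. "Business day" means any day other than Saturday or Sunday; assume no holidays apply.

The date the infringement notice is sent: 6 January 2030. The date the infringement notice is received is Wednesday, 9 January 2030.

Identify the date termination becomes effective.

22 February 2030

From Wednesday, 9 January 2030, 10 business days (Jan 10, Jan 11, Jan 14, Jan 15, Jan 16, Jan 17, Jan 18, Jan 21, Jan 22, Jan 23, skipping weekends) brings us to Wednesday, 23 January 2030, which is the last day of the cure period.
The date termination becomes effective: 30 calendar days after 23 January 2030 is 22 February 2030.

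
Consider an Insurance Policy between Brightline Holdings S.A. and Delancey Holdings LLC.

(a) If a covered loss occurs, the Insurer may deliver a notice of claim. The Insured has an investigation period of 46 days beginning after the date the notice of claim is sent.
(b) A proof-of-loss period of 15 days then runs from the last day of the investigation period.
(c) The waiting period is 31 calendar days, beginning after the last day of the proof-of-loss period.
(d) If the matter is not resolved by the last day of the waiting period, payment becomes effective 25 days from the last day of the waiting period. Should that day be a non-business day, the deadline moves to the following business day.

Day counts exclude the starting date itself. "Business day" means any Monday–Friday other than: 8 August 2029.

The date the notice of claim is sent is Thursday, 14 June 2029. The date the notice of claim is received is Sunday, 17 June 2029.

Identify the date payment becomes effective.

9 October 2029

The last day of the investigation period: 14 June 2029 + 46 days = 30 July 2029.
The last day of the proof-of-loss period: 15 calendar days after 30 July 2029 is 14 August 2029.
The last day of the waiting period: 14 August 2029 + 31 days = 14 September 2029.
The date payment becomes effective: 25 calendar days after 14 September 2029 is 9 October 2029. 9 October 2029 is a Tuesday and is not a listed holiday, so no roll-forward applies.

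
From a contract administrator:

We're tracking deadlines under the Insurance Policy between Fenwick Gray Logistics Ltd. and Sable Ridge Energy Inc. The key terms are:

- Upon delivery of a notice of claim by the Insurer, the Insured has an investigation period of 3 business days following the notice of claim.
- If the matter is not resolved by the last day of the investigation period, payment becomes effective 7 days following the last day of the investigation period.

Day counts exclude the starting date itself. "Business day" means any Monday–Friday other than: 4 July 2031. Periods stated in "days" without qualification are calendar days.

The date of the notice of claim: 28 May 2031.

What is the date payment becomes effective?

From Wednesday, 28 May 2031, 3 business days (May 29, May 30, Jun 2, skipping weekends) brings us to Monday, 2 June 2031, which is the last day of the investigation period.
Adding 7 calendar days to 2 June 2031 gives 9 June 2031, which is the date payment becomes effective.

9 June 2031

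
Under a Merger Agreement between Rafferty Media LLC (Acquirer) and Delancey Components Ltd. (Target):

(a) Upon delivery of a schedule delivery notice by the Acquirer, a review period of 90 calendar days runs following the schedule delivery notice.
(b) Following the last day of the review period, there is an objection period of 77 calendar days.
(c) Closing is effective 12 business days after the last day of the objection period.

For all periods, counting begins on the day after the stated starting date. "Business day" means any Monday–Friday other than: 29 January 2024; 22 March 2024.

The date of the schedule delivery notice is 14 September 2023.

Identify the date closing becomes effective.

15 March 2024

Adding 90 calendar days to 14 September 2023 gives 13 December 2023, which is the last day of the review period.
The last day of the objection period: 13 December 2023 + 77 days = 28 February 2024.
The date closing becomes effective: counting 12 business days from Wednesday, 28 February 2024 (Feb 29, Mar 1, Mar 4, Mar 5, …, Mar 13, Mar 14, Mar 15, skipping weekends) reaches Friday, 15 March 2024.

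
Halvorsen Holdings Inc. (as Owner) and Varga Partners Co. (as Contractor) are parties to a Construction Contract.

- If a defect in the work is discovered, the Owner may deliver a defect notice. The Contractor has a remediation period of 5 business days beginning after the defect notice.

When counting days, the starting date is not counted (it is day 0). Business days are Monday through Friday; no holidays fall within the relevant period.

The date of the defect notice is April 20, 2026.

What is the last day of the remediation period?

April 27, 2026

The last day of the remediation period: 5 business days after Monday, April 20, 2026, skipping weekends — Apr 21, Apr 22, Apr 23, Apr 24, Apr 27 — lands on Monday, April 27, 2026.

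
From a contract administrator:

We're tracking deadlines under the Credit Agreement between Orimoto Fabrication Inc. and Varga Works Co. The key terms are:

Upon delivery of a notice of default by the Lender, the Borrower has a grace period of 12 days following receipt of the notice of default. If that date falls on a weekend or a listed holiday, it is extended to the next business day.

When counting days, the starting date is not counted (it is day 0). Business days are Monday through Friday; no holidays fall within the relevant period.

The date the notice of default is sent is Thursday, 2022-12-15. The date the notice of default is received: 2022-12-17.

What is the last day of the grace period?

2022-12-29

The last day of the grace period: 2022-12-17 + 12 days = 2022-12-29. 2022-12-29 is a Thursday, so no roll-forward applies.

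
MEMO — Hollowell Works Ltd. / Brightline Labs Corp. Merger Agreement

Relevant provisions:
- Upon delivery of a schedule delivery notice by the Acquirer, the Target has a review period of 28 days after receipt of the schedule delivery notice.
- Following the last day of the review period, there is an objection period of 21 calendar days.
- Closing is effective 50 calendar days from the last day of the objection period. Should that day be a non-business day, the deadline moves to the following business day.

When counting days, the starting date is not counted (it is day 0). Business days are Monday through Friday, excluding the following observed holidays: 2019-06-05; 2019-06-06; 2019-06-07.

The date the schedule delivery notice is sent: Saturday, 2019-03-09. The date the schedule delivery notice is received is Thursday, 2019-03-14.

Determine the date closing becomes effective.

The last day of the review period: 2019-03-14 + 28 days = 2019-04-11.
The last day of the objection period: 21 calendar days after 2019-04-11 is 2019-05-02.
The date closing becomes effective: 2019-05-02 + 50 days = 2019-06-21. 2019-06-21 is a Friday and is not a listed holiday, so no roll-forward applies.

2019-06-21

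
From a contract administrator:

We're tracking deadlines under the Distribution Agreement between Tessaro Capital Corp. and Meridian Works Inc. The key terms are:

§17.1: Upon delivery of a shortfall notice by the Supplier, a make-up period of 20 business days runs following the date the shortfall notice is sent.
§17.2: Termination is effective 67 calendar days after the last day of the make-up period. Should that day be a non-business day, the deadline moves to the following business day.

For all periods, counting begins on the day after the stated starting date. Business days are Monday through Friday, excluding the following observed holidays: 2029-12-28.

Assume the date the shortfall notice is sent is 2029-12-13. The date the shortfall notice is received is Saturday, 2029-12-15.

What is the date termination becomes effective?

2030-03-19

The last day of the make-up period: 20 business days after Thursday, 2029-12-13, skipping weekends and the listed holiday on Dec 28 — Dec 14, Dec 17, Dec 18, Dec 19, …, Jan 9, Jan 10, Jan 11 — lands on Friday, 2030-01-11.
The date termination becomes effective: 2030-01-11 + 67 days = 2030-03-19. 2030-03-19 is a Tuesday and is not a listed holiday, so no roll-forward applies.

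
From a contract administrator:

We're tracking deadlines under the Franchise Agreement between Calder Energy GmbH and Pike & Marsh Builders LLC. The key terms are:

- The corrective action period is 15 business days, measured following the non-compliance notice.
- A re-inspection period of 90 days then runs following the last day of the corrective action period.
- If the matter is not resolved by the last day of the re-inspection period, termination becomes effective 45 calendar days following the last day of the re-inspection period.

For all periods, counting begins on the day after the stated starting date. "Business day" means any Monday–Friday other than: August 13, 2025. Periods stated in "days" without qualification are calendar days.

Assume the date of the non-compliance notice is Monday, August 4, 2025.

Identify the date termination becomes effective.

January 8, 2026

The last day of the corrective action period: 15 business days after Monday, August 4, 2025, skipping weekends and the listed holiday on Aug 13 — Aug 5, Aug 6, Aug 7, Aug 8, …, Aug 22, Aug 25, Aug 26 — lands on Tuesday, August 26, 2025.
The last day of the re-inspection period: August 26, 2025 + 90 days = November 24, 2025.
The date termination becomes effective: November 24, 2025 + 45 days = January 8, 2026.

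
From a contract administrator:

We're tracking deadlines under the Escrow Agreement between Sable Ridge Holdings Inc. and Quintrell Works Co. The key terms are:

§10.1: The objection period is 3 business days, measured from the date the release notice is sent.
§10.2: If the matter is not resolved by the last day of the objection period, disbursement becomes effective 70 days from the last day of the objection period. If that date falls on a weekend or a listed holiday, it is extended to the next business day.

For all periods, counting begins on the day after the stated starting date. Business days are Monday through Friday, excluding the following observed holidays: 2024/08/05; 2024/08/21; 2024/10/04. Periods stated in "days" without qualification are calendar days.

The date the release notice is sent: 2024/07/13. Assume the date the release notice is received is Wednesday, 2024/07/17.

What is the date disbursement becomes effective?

2024/09/25

The last day of the objection period: counting 3 business days from Saturday, 2024/07/13 (Jul 15, Jul 16, Jul 17, skipping weekends) reaches Wednesday, 2024/07/17.
Adding 70 calendar days to 2024/07/17 gives 2024/09/25, which is the date disbursement becomes effective. 2024/09/25 is a Wednesday and is not a listed holiday, so no roll-forward applies.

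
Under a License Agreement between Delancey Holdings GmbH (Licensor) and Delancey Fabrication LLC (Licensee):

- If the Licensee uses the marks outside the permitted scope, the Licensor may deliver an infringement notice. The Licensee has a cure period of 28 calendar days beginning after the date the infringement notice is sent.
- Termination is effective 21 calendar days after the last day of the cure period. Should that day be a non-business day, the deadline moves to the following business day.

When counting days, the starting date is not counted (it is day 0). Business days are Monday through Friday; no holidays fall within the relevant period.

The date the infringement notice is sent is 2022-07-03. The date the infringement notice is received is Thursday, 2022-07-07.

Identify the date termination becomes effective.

2022-08-22

The last day of the cure period: 28 calendar days after 2022-07-03 is 2022-07-31.
Adding 21 calendar days to 2022-07-31 gives 2022-08-21, which is the date termination becomes effective. That falls on a Sunday, so it rolls to the next business day, Monday, 2022-08-22.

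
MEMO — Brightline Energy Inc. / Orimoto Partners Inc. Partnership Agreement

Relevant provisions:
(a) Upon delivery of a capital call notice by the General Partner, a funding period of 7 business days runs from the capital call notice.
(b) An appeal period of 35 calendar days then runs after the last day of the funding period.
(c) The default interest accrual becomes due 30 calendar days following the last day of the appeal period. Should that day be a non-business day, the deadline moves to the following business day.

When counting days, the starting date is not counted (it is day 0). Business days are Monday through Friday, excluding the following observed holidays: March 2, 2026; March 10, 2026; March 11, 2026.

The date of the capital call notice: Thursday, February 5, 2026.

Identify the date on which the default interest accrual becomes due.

April 22, 2026

From Thursday, February 5, 2026, 7 business days (Feb 6, Feb 9, Feb 10, Feb 11, Feb 12, Feb 13, Feb 16, skipping weekends) brings us to Monday, February 16, 2026, which is the last day of the funding period.
The last day of the appeal period: 35 calendar days after February 16, 2026 is March 23, 2026.
The date on which the default interest accrual becomes due: 30 calendar days after March 23, 2026 is April 22, 2026. April 22, 2026 is a Wednesday and is not a listed holiday, so no roll-forward applies.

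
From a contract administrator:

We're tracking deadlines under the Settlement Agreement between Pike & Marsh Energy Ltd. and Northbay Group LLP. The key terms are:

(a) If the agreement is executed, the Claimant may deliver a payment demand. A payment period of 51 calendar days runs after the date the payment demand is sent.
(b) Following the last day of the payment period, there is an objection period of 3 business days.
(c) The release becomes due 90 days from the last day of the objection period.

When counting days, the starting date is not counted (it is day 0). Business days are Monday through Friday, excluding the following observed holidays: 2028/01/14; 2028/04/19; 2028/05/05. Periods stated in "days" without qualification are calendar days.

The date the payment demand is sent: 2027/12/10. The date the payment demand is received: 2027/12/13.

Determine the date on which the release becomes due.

The last day of the payment period: 2027/12/10 + 51 days = 2028/01/30.
From Sunday, 2028/01/30, 3 business days (Jan 31, Feb 1, Feb 2, skipping weekends) brings us to Wednesday, 2028/02/02, which is the last day of the objection period.
The date on which the release becomes due: 2028/02/02 + 90 days = 2028/05/02.

2028/05/02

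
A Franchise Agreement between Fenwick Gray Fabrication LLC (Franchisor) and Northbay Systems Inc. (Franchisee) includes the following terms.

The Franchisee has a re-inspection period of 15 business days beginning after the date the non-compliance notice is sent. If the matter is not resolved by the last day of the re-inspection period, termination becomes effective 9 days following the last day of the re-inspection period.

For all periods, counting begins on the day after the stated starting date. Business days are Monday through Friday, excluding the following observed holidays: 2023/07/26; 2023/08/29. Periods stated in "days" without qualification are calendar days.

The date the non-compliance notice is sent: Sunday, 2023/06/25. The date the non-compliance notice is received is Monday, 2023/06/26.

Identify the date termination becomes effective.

2023/07/23

From Sunday, 2023/06/25, 15 business days (Jun 26, Jun 27, Jun 28, Jun 29, …, Jul 12, Jul 13, Jul 14, skipping weekends) brings us to Friday, 2023/07/14, which is the last day of the re-inspection period.
The date termination becomes effective: 9 calendar days after 2023/07/14 is 2023/07/23.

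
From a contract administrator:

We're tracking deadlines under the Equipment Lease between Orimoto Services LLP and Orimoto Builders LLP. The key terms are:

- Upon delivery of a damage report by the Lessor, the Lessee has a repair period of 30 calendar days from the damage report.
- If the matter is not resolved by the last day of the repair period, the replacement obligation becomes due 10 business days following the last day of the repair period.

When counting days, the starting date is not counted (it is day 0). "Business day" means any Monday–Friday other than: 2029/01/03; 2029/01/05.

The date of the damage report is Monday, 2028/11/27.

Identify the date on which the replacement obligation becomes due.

2029/01/12

The last day of the repair period: 30 calendar days after 2028/11/27 is 2028/12/27.
From Wednesday, 2028/12/27, 10 business days (Dec 28, Dec 29, Jan 1, Jan 2, Jan 4, Jan 8, Jan 9, Jan 10, Jan 11, Jan 12, skipping weekends and the listed holidays on Jan 3, Jan 5) brings us to Friday, 2029/01/12, which is the date on which the replacement obligation becomes due.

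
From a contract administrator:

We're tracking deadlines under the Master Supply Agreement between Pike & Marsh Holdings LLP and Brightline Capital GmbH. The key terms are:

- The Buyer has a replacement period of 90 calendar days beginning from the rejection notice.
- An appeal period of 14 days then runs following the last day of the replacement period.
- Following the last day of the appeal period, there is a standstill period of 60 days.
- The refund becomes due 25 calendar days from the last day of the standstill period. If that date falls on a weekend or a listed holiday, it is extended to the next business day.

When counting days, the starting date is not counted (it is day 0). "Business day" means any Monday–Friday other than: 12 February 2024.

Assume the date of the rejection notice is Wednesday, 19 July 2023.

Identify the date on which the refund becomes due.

The last day of the replacement period: 90 calendar days after 19 July 2023 is 17 October 2023.
Adding 14 calendar days to 17 October 2023 gives 31 October 2023, which is the last day of the appeal period.
The last day of the standstill period: 31 October 2023 + 60 days = 30 December 2023.
Adding 25 calendar days to 30 December 2023 gives 24 January 2024, which is the date on which the refund becomes due. 24 January 2024 is a Wednesday and is not a listed holiday, so no roll-forward applies.

24 January 2024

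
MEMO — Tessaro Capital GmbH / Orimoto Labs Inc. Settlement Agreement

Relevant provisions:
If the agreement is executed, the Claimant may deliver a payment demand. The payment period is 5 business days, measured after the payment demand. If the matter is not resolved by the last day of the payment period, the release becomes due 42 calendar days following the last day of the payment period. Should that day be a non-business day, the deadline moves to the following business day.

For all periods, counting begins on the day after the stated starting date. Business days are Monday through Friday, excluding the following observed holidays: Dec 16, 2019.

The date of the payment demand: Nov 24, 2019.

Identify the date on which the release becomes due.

The last day of the payment period: counting 5 business days from Sunday, Nov 24, 2019 (Nov 25, Nov 26, Nov 27, Nov 28, Nov 29, skipping weekends) reaches Friday, Nov 29, 2019.
Adding 42 calendar days to Nov 29, 2019 gives Jan 10, 2020, which is the date on which the release becomes due. Jan 10, 2020 is a Friday and is not a listed holiday, so no roll-forward applies.

Jan 10, 2020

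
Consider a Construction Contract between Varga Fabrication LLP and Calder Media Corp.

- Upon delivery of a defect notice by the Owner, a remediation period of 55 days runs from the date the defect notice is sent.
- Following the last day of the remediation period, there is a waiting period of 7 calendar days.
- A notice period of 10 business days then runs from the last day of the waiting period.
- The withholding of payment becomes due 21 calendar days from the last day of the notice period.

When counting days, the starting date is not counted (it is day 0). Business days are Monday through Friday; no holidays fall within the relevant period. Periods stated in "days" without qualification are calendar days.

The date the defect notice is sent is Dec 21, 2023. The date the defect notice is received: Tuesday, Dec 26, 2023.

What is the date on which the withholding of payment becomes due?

Mar 27, 2024

Adding 55 calendar days to Dec 21, 2023 gives Feb 14, 2024, which is the last day of the remediation period.
The last day of the waiting period: 7 calendar days after Feb 14, 2024 is Feb 21, 2024.
The last day of the notice period: counting 10 business days from Wednesday, Feb 21, 2024 (Feb 22, Feb 23, Feb 26, Feb 27, Feb 28, Feb 29, Mar 1, Mar 4, Mar 5, Mar 6, skipping weekends) reaches Wednesday, Mar 6, 2024.
Adding 21 calendar days to Mar 6, 2024 gives Mar 27, 2024, which is the date on which the withholding of payment becomes due.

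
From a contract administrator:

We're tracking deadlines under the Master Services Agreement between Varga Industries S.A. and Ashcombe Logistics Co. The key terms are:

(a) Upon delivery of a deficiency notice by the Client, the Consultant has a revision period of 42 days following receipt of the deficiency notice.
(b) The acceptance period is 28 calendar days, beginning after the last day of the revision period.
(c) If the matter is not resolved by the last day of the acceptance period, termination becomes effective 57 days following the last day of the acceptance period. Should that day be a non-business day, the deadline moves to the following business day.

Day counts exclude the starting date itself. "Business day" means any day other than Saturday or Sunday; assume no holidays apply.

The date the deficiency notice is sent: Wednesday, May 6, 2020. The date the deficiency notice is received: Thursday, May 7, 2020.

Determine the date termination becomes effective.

The last day of the revision period: 42 calendar days after May 7, 2020 is Jun 18, 2020.
The last day of the acceptance period: 28 calendar days after Jun 18, 2020 is Jul 16, 2020.
The date termination becomes effective: 57 calendar days after Jul 16, 2020 is Sep 11, 2020. Sep 11, 2020 is a Friday, so no roll-forward applies.

Sep 11, 2020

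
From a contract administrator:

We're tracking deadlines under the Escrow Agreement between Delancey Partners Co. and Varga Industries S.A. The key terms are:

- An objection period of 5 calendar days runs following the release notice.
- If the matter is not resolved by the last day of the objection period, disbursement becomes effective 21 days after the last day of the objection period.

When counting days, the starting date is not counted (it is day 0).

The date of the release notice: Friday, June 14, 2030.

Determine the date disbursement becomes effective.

The last day of the objection period: June 14, 2030 + 5 days = June 19, 2030.
Adding 21 calendar days to June 19, 2030 gives July 10, 2030, which is the date disbursement becomes effective.

July 10, 2030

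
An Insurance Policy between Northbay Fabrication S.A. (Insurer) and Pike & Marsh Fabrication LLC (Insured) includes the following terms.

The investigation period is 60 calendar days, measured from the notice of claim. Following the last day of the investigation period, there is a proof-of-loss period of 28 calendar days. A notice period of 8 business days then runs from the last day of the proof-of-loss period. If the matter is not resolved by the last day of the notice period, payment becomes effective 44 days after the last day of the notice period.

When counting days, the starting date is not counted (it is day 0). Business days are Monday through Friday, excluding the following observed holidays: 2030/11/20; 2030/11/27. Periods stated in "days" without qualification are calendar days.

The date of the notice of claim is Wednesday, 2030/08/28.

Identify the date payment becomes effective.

2031/01/18

The last day of the investigation period: 60 calendar days after 2030/08/28 is 2030/10/27.
Adding 28 calendar days to 2030/10/27 gives 2030/11/24, which is the last day of the proof-of-loss period.
The last day of the notice period: 8 business days after Sunday, 2030/11/24, skipping weekends and the listed holiday on Nov 27 — Nov 25, Nov 26, Nov 28, Nov 29, Dec 2, Dec 3, Dec 4, Dec 5 — lands on Thursday, 2030/12/05.
The date payment becomes effective: 44 calendar days after 2030/12/05 is 2031/01/18.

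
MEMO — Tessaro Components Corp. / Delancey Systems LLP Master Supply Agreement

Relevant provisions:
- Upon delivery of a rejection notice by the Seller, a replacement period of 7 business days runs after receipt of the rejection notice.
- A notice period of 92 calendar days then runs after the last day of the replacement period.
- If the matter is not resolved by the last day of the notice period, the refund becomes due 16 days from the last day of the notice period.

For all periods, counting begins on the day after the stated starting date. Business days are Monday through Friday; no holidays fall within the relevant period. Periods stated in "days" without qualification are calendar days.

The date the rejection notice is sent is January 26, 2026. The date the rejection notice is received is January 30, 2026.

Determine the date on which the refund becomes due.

The last day of the replacement period: counting 7 business days from Friday, January 30, 2026 (Feb 2, Feb 3, Feb 4, Feb 5, Feb 6, Feb 9, Feb 10, skipping weekends) reaches Tuesday, February 10, 2026.
Adding 92 calendar days to February 10, 2026 gives May 13, 2026, which is the last day of the notice period.
Adding 16 calendar days to May 13, 2026 gives May 29, 2026, which is the date on which the refund becomes due.

May 29, 2026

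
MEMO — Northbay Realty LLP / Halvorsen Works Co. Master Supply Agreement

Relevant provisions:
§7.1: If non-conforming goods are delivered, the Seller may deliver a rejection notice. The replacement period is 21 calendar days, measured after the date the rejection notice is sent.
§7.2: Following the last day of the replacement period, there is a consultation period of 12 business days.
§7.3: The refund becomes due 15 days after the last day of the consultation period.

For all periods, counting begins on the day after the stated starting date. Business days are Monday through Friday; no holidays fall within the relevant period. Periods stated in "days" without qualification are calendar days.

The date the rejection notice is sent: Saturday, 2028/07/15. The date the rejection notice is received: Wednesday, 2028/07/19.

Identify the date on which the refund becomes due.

2028/09/06

Adding 21 calendar days to 2028/07/15 gives 2028/08/05, which is the last day of the replacement period.
The last day of the consultation period: 12 business days after Saturday, 2028/08/05, skipping weekends — Aug 7, Aug 8, Aug 9, Aug 10, …, Aug 18, Aug 21, Aug 22 — lands on Tuesday, 2028/08/22.
Adding 15 calendar days to 2028/08/22 gives 2028/09/06, which is the date on which the refund becomes due.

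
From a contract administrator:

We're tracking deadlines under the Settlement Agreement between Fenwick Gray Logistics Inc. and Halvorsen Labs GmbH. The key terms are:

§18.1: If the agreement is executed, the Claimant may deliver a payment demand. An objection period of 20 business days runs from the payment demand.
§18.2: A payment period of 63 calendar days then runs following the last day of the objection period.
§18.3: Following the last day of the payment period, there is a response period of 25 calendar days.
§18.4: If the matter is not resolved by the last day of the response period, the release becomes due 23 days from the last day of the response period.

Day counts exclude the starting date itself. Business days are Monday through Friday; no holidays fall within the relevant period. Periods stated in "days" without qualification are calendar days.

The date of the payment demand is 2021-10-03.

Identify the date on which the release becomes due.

2022-02-17

From Sunday, 2021-10-03, 20 business days (Oct 4, Oct 5, Oct 6, Oct 7, …, Oct 27, Oct 28, Oct 29, skipping weekends) brings us to Friday, 2021-10-29, which is the last day of the objection period.
Adding 63 calendar days to 2021-10-29 gives 2021-12-31, which is the last day of the payment period.
The last day of the response period: 2021-12-31 + 25 days = 2022-01-25.
The date on which the release becomes due: 2022-01-25 + 23 days = 2022-02-17.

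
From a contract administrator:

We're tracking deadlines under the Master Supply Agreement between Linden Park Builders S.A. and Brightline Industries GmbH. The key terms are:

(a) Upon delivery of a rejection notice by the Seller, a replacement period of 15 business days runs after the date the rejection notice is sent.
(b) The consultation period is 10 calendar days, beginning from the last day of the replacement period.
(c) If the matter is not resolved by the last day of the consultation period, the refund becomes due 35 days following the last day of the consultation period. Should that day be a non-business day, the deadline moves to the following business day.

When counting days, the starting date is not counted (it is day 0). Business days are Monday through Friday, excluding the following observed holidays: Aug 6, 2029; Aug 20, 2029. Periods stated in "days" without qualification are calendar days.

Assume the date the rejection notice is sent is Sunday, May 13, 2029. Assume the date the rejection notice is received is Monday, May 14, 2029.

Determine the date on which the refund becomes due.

The last day of the replacement period: 15 business days after Sunday, May 13, 2029, skipping weekends — May 14, May 15, May 16, May 17, …, May 30, May 31, Jun 1 — lands on Friday, Jun 1, 2029.
Adding 10 calendar days to Jun 1, 2029 gives Jun 11, 2029, which is the last day of the consultation period.
The date on which the refund becomes due: Jun 11, 2029 + 35 days = Jul 16, 2029. Jul 16, 2029 is a Monday and is not a listed holiday, so no roll-forward applies.

Jul 16, 2029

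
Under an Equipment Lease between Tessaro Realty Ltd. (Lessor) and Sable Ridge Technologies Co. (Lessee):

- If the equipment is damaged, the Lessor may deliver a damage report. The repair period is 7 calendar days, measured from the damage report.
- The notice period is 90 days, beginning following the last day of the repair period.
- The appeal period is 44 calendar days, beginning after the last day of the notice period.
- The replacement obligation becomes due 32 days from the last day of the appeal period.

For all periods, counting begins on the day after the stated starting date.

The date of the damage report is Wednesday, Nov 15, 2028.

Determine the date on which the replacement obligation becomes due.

May 7, 2029

Adding 7 calendar days to Nov 15, 2028 gives Nov 22, 2028, which is the last day of the repair period.
The last day of the notice period: 90 calendar days after Nov 22, 2028 is Feb 20, 2029.
The last day of the appeal period: 44 calendar days after Feb 20, 2029 is Apr 5, 2029.
Adding 32 calendar days to Apr 5, 2029 gives May 7, 2029, which is the date on which the replacement obligation becomes due.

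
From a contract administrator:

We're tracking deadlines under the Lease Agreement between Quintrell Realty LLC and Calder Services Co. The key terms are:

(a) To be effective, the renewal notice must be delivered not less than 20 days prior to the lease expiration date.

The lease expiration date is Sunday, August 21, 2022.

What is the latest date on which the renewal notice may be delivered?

August 1, 2022

August 21, 2022 minus 20 days is August 1, 2022.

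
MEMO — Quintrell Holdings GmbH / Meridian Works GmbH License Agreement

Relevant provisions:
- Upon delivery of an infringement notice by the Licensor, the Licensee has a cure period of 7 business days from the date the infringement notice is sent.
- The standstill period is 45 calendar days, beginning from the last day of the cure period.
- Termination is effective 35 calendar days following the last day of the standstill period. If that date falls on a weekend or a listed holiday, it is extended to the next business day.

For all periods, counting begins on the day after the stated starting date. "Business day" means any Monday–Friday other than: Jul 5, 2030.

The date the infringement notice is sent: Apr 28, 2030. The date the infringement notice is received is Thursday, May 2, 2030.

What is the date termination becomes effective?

Jul 26, 2030

The last day of the cure period: counting 7 business days from Sunday, Apr 28, 2030 (Apr 29, Apr 30, May 1, May 2, May 3, May 6, May 7, skipping weekends) reaches Tuesday, May 7, 2030.
The last day of the standstill period: 45 calendar days after May 7, 2030 is Jun 21, 2030.
Adding 35 calendar days to Jun 21, 2030 gives Jul 26, 2030, which is the date termination becomes effective. Jul 26, 2030 is a Friday and is not a listed holiday, so no roll-forward applies.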